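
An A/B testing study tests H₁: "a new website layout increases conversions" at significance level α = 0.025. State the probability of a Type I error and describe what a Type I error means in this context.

P(Type I error) = α = 0.025. A Type I error is rejecting H₀ when H₀ is actually true (false positive) — here, concluding that a new website layout increases conversions when in fact this is not the case. Consequence: rolling out a layout that doesn't actually help — wasted engineering effort.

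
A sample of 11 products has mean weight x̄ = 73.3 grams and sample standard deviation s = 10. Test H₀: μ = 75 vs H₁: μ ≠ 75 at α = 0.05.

t = (x̄ - μ₀)/(s/√n) = (73.3 - 75)/(10/√11) = -0.564. df = 10, critical t = ±2.228. Fail to reject H₀.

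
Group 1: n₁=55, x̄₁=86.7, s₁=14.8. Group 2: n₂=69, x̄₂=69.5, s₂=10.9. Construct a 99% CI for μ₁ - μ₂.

Difference = 17.2. SE = √(14.8²/55 + 10.9²/69) = 2.388. CI = (11.05, 23.35)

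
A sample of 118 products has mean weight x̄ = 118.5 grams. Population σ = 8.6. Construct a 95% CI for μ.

CI = x̄ ± z*(σ/√n) = 118.5 ± 1.96(8.6/√118) = 118.5 ± 1.55 = (116.95, 120.05)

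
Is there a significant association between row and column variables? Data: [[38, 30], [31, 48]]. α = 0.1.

χ² = 4.064. df = 1, critical = 2.706. Reject H₀. Variables are dependent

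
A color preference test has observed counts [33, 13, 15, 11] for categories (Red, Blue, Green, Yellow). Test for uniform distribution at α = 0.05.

Expected = 18 each. χ² = Σ(O-E)²/E = 17.111. df = 3, critical value = 7.815. Reject H₀.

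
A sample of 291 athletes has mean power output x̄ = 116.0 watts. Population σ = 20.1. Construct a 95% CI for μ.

CI = x̄ ± z*(σ/√n) = 116.0 ± 1.96(20.1/√291) = 116.0 ± 2.31 = (113.69, 118.31)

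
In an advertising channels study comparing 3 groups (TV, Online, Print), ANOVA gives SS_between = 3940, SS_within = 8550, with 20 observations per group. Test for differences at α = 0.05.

df_between = 2, df_within = 57. F = MS_between/MS_within = 1970.0/150.0 = 13.133. F_crit ≈ 3.159. Reject H₀. At least one mean differs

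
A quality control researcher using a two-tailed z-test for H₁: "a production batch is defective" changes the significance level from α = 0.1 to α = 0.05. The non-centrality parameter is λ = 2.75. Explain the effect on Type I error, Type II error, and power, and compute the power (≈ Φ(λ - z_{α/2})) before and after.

Decreasing α from 0.1 to 0.05:
• Type I error rate decreases (α is the Type I rate by definition).
• Critical value moves from z_{α/2} = 1.645 to 1.96, so power = Φ(λ - z_{α/2}) goes from Φ(2.75 - 1.645) = 0.865 to Φ(2.75 - 1.96) = 0.785.
• Type II error rate β = 1 - power therefore increases (0.135 → 0.215).
Appropriate when false positives are costly — here, scrapping a good batch — wasted material and cost for no reason.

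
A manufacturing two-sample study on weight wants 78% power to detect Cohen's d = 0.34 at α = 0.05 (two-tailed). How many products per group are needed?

z_{α/2} = 1.96, z_β = Φ⁻¹(0.78) = 0.772. For small effect (d = 0.34): n per group = 2(z_{α/2} + z_β)²/d² = 2(1.96 + 0.772)²/0.34² = 129.1 → 130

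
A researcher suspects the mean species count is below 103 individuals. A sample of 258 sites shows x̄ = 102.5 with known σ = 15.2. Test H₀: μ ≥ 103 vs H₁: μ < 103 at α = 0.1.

z = -0.528. Critical value: -1.28. Fail to reject H₀.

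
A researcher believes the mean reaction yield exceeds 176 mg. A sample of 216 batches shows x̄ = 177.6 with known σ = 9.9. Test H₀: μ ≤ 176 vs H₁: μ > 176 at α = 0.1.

z = 2.375. Critical value: 1.28. Reject H₀.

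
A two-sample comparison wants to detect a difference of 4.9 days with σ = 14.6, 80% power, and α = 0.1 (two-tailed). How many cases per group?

n per group = 2(z_α/2 + z_β)²σ²/d² = 2×(1.645 + 0.84)²×14.6²/4.9² = 109.6 → n = 110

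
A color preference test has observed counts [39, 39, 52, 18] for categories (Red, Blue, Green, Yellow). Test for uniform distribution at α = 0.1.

Expected = 37 each. χ² = Σ(O-E)²/E = 16.054. df = 3, critical value = 6.251. Reject H₀.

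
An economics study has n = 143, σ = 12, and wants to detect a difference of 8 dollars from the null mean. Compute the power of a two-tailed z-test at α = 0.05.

SE = σ/√n = 12/√143 = 1.003. Non-centrality λ = d/SE = 8/1.003 = 7.972. Power ≈ Φ(λ - z_{α/2}) = Φ(7.972 - 1.96) = Φ(6.012) = 1.0.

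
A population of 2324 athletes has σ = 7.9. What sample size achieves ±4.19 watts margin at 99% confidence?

Without FPC: n₀ = (2.576×7.9/4.19)² = 23.589. With FPC: n = n₀N/(n₀+N-1) = 23.4 → n = 24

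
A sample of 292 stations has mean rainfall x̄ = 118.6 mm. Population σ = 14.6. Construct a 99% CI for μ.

CI = x̄ ± z*(σ/√n) = 118.6 ± 2.576(14.6/√292) = 118.6 ± 2.2 = (116.4, 120.8)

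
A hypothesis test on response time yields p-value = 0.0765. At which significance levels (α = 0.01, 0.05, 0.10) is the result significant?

p = 0.0765. Significant at: α = 0.1.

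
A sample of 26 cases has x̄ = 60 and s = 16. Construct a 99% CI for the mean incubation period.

CI = x̄ ± t*(s/√n) = 60 ± 2.787(16/√26) = (51.25, 68.75)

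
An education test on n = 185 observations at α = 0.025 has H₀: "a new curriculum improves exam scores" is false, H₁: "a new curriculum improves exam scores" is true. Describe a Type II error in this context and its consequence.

Type II error: failing to reject H₀ when it is false — concluding that a new curriculum improves exam scores is not supported when in fact it is. Consequence: keeping the old curriculum when the new one would have helped students.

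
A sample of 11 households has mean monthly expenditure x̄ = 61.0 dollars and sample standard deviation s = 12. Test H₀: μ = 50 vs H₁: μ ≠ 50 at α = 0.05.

t = (x̄ - μ₀)/(s/√n) = (61.0 - 50)/(12/√11) = 3.04. df = 10, critical t = ±2.228. Reject H₀.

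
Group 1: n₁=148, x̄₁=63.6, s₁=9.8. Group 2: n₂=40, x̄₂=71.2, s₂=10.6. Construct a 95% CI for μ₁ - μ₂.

Difference = -7.6. SE = √(9.8²/148 + 10.6²/40) = 1.86. CI = (-11.24, -3.96)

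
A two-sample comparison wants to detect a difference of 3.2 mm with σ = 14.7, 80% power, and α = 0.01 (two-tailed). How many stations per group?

n per group = 2(z_α/2 + z_β)²σ²/d² = 2×(2.576 + 0.84)²×14.7²/3.2² = 492.5 → n = 493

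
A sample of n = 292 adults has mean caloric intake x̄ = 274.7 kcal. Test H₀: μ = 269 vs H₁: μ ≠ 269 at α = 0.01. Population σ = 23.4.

z = (x̄ - μ₀)/(σ/√n) = (274.7 - 269)/(23.4/√292) = 4.162. Critical value: ±2.576. Since |4.162| > 2.576, Reject H₀.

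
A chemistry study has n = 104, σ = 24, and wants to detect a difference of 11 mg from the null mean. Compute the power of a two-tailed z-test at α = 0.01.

SE = σ/√n = 24/√104 = 2.353. Non-centrality λ = d/SE = 11/2.353 = 4.674. Power ≈ Φ(λ - z_{α/2}) = Φ(4.674 - 2.576) = Φ(2.098) = 0.982.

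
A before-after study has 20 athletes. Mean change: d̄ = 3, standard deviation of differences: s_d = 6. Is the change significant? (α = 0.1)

t = d̄/(s_d/√n) = 3/(6/√20) = 2.236. df = 19, critical t = ±1.729. Reject H₀.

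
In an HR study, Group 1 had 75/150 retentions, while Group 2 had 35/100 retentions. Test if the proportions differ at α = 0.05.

p̂₁ = 0.5, p̂₂ = 0.35, pooled p̂ = 0.44. z = 2.341. Critical: ±1.96. Reject H₀.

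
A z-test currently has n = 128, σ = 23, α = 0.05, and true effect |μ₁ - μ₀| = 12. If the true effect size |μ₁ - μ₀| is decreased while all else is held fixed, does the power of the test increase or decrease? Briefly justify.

Power decreases: a smaller true effect decreases the non-centrality λ = |μ₁ - μ₀|/(σ/√n).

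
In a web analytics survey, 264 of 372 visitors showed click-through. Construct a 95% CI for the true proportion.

p̂ = 0.71. CI = p̂ ± z*√(p̂(1-p̂)/n) = (0.664, 0.756)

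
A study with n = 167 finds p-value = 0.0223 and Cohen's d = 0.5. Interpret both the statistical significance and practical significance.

Statistically significant (p = 0.0223 < 0.05). Cohen's d = 0.5 indicates a medium effect size. Both statistical and practical significance should be considered.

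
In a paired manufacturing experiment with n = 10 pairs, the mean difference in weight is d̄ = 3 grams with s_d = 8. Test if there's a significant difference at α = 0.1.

t = d̄/(s_d/√n) = 3/(8/√10) = 1.186. df = 9, critical t = ±1.833. Fail to reject H₀.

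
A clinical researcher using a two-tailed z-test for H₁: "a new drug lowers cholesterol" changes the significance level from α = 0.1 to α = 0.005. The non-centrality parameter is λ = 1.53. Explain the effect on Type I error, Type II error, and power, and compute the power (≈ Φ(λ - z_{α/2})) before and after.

Decreasing α from 0.1 to 0.005:
• Type I error rate decreases (α is the Type I rate by definition).
• Critical value moves from z_{α/2} = 1.645 to 2.807, so power = Φ(λ - z_{α/2}) goes from Φ(1.53 - 1.645) = 0.454 to Φ(1.53 - 2.807) = 0.101.
• Type II error rate β = 1 - power therefore increases (0.546 → 0.899).
Appropriate when false positives are costly — here, approving an ineffective drug — patients take a useless medication and may skip effective alternatives.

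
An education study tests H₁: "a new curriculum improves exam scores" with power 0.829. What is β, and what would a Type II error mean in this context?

β = 1 - power = 1 - 0.829 = 0.171. A Type II error is failing to reject H₀ when H₀ is false (false negative) — here, failing to conclude that a new curriculum improves exam scores when in fact it is true. Consequence: keeping the old curriculum when the new one would have helped students.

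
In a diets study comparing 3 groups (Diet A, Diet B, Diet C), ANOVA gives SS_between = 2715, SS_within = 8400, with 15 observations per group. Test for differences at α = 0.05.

df_between = 2, df_within = 42. F = MS_between/MS_within = 1357.5/200.0 = 6.787. F_crit ≈ 3.22. Reject H₀. At least one mean differs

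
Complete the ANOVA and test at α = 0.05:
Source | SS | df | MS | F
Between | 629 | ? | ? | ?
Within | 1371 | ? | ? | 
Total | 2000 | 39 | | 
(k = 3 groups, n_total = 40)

df_between = 2, df_within = 37. MS_between = 314.5, MS_within = 37.05. F = 8.488, F_crit ≈ 3.252. Reject H₀.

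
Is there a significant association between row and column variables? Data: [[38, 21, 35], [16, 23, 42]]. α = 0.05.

χ² = 8.773. df = 2, critical = 5.991. Reject H₀. Variables are dependent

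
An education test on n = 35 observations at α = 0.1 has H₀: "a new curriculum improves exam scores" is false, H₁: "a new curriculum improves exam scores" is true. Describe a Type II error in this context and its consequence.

Type II error: failing to reject H₀ when it is false — concluding that a new curriculum improves exam scores is not supported when in fact it is. Consequence: keeping the old curriculum when the new one would have helped students.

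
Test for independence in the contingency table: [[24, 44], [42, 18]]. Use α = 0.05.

χ² = 15.372. df = 1, critical = 3.841. Reject H₀. Variables are dependent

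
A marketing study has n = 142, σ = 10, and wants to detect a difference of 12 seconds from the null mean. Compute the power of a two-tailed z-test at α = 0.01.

SE = σ/√n = 10/√142 = 0.839. Non-centrality λ = d/SE = 12/0.839 = 14.3. Power ≈ Φ(λ - z_{α/2}) = Φ(14.3 - 2.576) = Φ(11.724) = 1.0.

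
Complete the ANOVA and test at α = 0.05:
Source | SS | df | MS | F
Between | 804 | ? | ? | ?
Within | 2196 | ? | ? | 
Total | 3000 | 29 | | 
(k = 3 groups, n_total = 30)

df_between = 2, df_within = 27. MS_between = 402.0, MS_within = 81.33. F = 4.943, F_crit ≈ 3.354. Reject H₀.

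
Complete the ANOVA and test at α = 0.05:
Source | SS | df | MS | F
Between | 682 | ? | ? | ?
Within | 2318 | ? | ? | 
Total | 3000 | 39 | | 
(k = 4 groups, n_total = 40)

df_between = 3, df_within = 36. MS_between = 227.33, MS_within = 64.39. F = 3.531, F_crit ≈ 2.866. Reject H₀.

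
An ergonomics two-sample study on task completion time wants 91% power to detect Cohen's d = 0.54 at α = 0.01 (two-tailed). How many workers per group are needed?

z_{α/2} = 2.576, z_β = Φ⁻¹(0.91) = 1.341. For medium effect (d = 0.54): n per group = 2(z_{α/2} + z_β)²/d² = 2(2.576 + 1.341)²/0.54² = 105.2 → 106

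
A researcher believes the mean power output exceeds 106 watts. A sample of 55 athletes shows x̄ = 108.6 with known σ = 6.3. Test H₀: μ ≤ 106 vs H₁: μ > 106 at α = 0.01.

z = 3.061. Critical value: 2.33. Reject H₀.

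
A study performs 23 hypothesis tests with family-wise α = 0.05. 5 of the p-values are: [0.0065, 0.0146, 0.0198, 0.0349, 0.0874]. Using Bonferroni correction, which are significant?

Bonferroni α = 0.05/23 = 0.00217. None of the given p-values are significant.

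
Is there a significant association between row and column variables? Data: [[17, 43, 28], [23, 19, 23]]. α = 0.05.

χ² = 7.39. df = 2, critical = 5.991. Reject H₀. Variables are dependent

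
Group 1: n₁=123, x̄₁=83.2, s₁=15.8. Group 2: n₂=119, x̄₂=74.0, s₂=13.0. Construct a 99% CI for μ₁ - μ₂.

Difference = 9.2. SE = √(15.8²/123 + 13.0²/119) = 1.857. CI = (4.42, 13.98)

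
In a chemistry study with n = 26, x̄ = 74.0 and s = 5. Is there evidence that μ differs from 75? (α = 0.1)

t = (x̄ - μ₀)/(s/√n) = (74.0 - 75)/(5/√26) = -1.02. df = 25, critical t = ±1.708. Fail to reject H₀.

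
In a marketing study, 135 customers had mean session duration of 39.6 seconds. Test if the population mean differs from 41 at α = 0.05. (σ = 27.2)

z = (x̄ - μ₀)/(σ/√n) = (39.6 - 41)/(27.2/√135) = -0.598. Critical value: ±1.96. Since |-0.598| ≤ 1.96, Fail to reject H₀.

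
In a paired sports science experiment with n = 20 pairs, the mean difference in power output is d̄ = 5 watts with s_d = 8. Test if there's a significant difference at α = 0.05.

t = d̄/(s_d/√n) = 5/(8/√20) = 2.795. df = 19, critical t = ±2.093. Reject H₀.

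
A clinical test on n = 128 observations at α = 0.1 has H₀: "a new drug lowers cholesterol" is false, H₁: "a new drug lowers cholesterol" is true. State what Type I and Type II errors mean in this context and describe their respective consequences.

Type I (false positive): concluding that a new drug lowers cholesterol when it is not — approving an ineffective drug — patients take a useless medication and may skip effective alternatives. Type II (false negative): failing to conclude that a new drug lowers cholesterol when it is — shelving an effective drug — patients miss out on a treatment that would have helped. Which is costlier depends on domain priorities and is a judgement call rather than a statistical fact.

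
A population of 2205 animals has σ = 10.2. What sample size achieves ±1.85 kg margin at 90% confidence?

Without FPC: n₀ = (1.645×10.2/1.85)² = 82.26. With FPC: n = n₀N/(n₀+N-1) = 79.3 → n = 80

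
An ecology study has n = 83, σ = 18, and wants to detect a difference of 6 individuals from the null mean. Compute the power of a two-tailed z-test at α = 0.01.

SE = σ/√n = 18/√83 = 1.976. Non-centrality λ = d/SE = 6/1.976 = 3.037. Power ≈ Φ(λ - z_{α/2}) = Φ(3.037 - 2.576) = Φ(0.461) = 0.678.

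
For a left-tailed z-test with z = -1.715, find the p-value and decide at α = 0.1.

p = P(Z < -1.715) = Φ(-1.715) ≈ 0.0432. Since p < 0.1, reject H₀ (significant) at α = 0.1.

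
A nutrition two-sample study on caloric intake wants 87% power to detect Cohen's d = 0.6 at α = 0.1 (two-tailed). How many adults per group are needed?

z_{α/2} = 1.645, z_β = Φ⁻¹(0.87) = 1.126. For medium effect (d = 0.6): n per group = 2(z_{α/2} + z_β)²/d² = 2(1.645 + 1.126)²/0.6² = 42.7 → 43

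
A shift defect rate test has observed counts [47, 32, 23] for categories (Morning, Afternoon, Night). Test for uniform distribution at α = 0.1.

Expected = 34 each. χ² = Σ(O-E)²/E = 8.647. df = 2, critical value = 4.605. Reject H₀.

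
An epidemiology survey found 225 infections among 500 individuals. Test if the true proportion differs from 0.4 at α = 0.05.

p̂ = 0.45, p₀ = 0.4. z = (p̂ - p₀)/√(p₀(1-p₀)/n) = 2.282. Critical: ±1.96. Reject H₀.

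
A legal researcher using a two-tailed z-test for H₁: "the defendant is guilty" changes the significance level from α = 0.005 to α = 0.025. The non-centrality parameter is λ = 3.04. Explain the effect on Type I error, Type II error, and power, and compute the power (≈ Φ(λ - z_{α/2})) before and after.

Increasing α from 0.005 to 0.025:
• Type I error rate increases (α is the Type I rate by definition).
• Critical value moves from z_{α/2} = 2.807 to 2.241, so power = Φ(λ - z_{α/2}) goes from Φ(3.04 - 2.807) = 0.592 to Φ(3.04 - 2.241) = 0.788.
• Type II error rate β = 1 - power therefore decreases (0.408 → 0.212).
Appropriate when false negatives are costly — here, acquitting a guilty person.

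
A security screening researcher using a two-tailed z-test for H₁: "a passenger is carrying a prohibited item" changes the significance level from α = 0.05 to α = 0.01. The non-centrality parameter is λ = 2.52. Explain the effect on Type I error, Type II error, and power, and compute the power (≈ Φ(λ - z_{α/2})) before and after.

Decreasing α from 0.05 to 0.01:
• Type I error rate decreases (α is the Type I rate by definition).
• Critical value moves from z_{α/2} = 1.96 to 2.576, so power = Φ(λ - z_{α/2}) goes from Φ(2.52 - 1.96) = 0.712 to Φ(2.52 - 2.576) = 0.478.
• Type II error rate β = 1 - power therefore increases (0.288 → 0.522).
Appropriate when false positives are costly — here, detaining an innocent passenger — delay and inconvenience.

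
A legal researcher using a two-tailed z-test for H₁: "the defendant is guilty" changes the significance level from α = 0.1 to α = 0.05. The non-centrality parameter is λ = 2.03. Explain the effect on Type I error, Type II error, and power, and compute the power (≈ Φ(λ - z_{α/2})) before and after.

Decreasing α from 0.1 to 0.05:
• Type I error rate decreases (α is the Type I rate by definition).
• Critical value moves from z_{α/2} = 1.645 to 1.96, so power = Φ(λ - z_{α/2}) goes from Φ(2.03 - 1.645) = 0.65 to Φ(2.03 - 1.96) = 0.528.
• Type II error rate β = 1 - power therefore increases (0.35 → 0.472).
Appropriate when false positives are costly — here, convicting an innocent person.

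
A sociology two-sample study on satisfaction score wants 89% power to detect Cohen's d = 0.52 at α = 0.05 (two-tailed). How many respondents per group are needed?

z_{α/2} = 1.96, z_β = Φ⁻¹(0.89) = 1.227. For medium effect (d = 0.52): n per group = 2(z_{α/2} + z_β)²/d² = 2(1.96 + 1.227)²/0.52² = 75.1 → 76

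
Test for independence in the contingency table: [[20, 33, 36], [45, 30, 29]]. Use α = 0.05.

χ² = 9.403. df = 2, critical = 5.991. Reject H₀. Variables are dependent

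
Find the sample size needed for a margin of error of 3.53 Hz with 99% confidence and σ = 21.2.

n = (z*σ/E)² = (2.576×21.2/3.53)² = 239.3 → n = 240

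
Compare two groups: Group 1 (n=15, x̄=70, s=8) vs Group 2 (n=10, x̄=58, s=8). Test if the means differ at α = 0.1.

Pooled sp = 8.0. t = 3.674, df = 23. Critical t = ±1.714. Reject H₀.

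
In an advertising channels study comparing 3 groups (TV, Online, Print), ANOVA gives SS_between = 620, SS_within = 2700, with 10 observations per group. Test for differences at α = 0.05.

df_between = 2, df_within = 27. F = MS_between/MS_within = 310.0/100.0 = 3.1. F_crit ≈ 3.354. Fail to reject H₀.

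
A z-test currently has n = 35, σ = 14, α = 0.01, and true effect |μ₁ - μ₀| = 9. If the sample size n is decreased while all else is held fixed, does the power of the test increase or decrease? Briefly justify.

Power decreases: a smaller n inflates the standard error σ/√n, pulling the sampling distribution under H₁ back toward the critical value.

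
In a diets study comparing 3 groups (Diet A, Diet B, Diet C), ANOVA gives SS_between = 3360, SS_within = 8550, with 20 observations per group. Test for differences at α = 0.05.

df_between = 2, df_within = 57. F = MS_between/MS_within = 1680.0/150.0 = 11.2. F_crit ≈ 3.159. Reject H₀. At least one mean differs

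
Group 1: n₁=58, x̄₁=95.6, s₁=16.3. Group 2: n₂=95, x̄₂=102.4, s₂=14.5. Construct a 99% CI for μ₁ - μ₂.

Difference = -6.8. SE = √(16.3²/58 + 14.5²/95) = 2.607. CI = (-13.51, -0.09)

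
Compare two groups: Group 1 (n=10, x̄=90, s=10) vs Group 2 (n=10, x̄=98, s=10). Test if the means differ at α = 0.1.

Pooled sp = 10.0. t = -1.789, df = 18. Critical t = ±1.734. Reject H₀.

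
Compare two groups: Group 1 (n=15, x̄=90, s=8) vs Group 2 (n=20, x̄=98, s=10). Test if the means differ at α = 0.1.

Pooled sp = 9.2. t = -2.545, df = 33. Critical t = ±1.692. Reject H₀.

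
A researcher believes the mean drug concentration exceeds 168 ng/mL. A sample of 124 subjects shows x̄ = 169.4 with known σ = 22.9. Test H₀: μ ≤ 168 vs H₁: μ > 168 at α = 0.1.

z = 0.681. Critical value: 1.28. Fail to reject H₀.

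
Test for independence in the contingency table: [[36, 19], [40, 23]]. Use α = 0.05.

χ² = 0.049. df = 1, critical = 3.841. Fail to reject H₀. No evidence of dependence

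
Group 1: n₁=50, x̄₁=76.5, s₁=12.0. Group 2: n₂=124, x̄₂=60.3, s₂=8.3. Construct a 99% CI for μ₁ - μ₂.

Difference = 16.2. SE = √(12.0²/50 + 8.3²/124) = 1.854. CI = (11.43, 20.97)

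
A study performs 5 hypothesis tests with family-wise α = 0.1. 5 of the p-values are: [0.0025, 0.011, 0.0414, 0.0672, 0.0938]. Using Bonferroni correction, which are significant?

Bonferroni α = 0.1/5 = 0.02. Significant p-values: [0.0025, 0.011]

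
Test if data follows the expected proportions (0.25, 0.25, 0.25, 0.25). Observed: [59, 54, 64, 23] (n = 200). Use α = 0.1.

Expected: [50.0, 50.0, 50.0, 50.0]. χ² = 20.44. df = 3, critical = 6.251. Reject H₀.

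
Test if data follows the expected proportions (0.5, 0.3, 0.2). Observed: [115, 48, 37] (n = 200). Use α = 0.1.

Expected: [100.0, 60.0, 40.0]. χ² = 4.875. df = 2, critical = 4.605. Reject H₀.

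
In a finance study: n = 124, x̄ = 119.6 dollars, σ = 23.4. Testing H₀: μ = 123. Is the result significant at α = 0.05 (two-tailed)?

z = (119.6 - 123)/(23.4/√124) = -1.618. Since |z| ≤ 1.96, not significant at α = 0.05.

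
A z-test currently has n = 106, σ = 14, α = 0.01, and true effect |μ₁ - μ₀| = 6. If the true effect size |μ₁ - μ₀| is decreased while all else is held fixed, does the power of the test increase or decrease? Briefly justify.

Power decreases: a smaller true effect decreases the non-centrality λ = |μ₁ - μ₀|/(σ/√n).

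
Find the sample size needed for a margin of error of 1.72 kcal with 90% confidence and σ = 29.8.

n = (z*σ/E)² = (1.645×29.8/1.72)² = 812.3 → n = 813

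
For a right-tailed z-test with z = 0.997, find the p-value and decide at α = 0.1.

p = P(Z > 0.997) = 1 - Φ(0.997) ≈ 0.1594. Since p ≥ 0.1, fail to reject H₀ (not significant) at α = 0.1.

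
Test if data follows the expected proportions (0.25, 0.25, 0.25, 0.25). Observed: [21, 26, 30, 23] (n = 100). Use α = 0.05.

Expected: [25.0, 25.0, 25.0, 25.0]. χ² = 1.84. df = 3, critical = 7.815. Fail to reject H₀.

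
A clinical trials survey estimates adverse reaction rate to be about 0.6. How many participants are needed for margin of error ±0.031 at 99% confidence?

n = z²p(1-p)/E² = 2.576²×0.6×0.4/0.031² = 1657.2 → n = 1658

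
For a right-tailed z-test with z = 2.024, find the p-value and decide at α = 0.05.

p = P(Z > 2.024) = 1 - Φ(2.024) ≈ 0.0215. Since p < 0.05, reject H₀ (significant) at α = 0.05.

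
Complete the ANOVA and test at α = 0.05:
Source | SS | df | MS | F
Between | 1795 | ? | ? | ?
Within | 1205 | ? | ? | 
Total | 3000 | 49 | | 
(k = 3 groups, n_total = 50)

df_between = 2, df_within = 47. MS_between = 897.5, MS_within = 25.64. F = 35.006, F_crit ≈ 3.195. Reject H₀.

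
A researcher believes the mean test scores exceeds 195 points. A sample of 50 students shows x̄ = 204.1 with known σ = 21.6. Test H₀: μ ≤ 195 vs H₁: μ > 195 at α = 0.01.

z = 2.979. Critical value: 2.33. Reject H₀.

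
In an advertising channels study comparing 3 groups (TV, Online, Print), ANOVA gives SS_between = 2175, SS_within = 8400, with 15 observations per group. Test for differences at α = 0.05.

df_between = 2, df_within = 42. F = MS_between/MS_within = 1087.5/200.0 = 5.438. F_crit ≈ 3.22. Reject H₀. At least one mean differs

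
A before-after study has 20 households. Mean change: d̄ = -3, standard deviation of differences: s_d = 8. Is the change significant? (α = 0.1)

t = d̄/(s_d/√n) = -3/(8/√20) = -1.677. df = 19, critical t = ±1.729. Fail to reject H₀.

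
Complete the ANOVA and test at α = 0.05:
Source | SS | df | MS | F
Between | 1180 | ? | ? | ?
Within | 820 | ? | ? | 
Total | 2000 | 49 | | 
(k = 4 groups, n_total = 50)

df_between = 3, df_within = 46. MS_between = 393.33, MS_within = 17.83. F = 22.065, F_crit ≈ 2.807. Reject H₀.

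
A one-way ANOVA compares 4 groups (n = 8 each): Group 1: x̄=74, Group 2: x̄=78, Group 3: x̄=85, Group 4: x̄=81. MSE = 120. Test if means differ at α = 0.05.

Grand mean = 79.5. SS_between = 520.0, MS_between = 173.33. F = 1.444, F_crit ≈ 2.947. Fail to reject H₀.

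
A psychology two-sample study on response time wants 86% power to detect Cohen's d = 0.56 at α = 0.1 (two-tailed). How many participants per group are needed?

z_{α/2} = 1.645, z_β = Φ⁻¹(0.86) = 1.08. For medium effect (d = 0.56): n per group = 2(z_{α/2} + z_β)²/d² = 2(1.645 + 1.08)²/0.56² = 47.4 → 48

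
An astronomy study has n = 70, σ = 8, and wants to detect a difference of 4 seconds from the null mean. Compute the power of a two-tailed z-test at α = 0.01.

SE = σ/√n = 8/√70 = 0.956. Non-centrality λ = d/SE = 4/0.956 = 4.183. Power ≈ Φ(λ - z_{α/2}) = Φ(4.183 - 2.576) = Φ(1.607) = 0.946.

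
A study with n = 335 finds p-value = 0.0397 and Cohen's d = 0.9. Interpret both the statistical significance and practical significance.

Statistically significant (p = 0.0397 < 0.05). Cohen's d = 0.9 indicates a large effect size. Both statistical and practical significance should be considered.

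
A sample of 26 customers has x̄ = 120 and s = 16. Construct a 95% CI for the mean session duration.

CI = x̄ ± t*(s/√n) = 120 ± 2.06(16/√26) = (113.54, 126.46)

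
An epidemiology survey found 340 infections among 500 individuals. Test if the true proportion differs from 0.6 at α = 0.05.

p̂ = 0.68, p₀ = 0.6. z = (p̂ - p₀)/√(p₀(1-p₀)/n) = 3.651. Critical: ±1.96. Reject H₀.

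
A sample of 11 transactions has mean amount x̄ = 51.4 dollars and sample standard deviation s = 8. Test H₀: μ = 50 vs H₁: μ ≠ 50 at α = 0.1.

t = (x̄ - μ₀)/(s/√n) = (51.4 - 50)/(8/√11) = 0.58. df = 10, critical t = ±1.812. Fail to reject H₀.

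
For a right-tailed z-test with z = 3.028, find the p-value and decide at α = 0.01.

p = P(Z > 3.028) = 1 - Φ(3.028) ≈ 0.0012. Since p < 0.01, reject H₀ (significant) at α = 0.01.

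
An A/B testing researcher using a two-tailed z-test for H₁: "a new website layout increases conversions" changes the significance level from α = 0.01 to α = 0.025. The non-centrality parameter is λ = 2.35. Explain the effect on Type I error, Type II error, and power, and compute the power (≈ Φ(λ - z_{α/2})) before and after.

Increasing α from 0.01 to 0.025:
• Type I error rate increases (α is the Type I rate by definition).
• Critical value moves from z_{α/2} = 2.576 to 2.241, so power = Φ(λ - z_{α/2}) goes from Φ(2.35 - 2.576) = 0.411 to Φ(2.35 - 2.241) = 0.543.
• Type II error rate β = 1 - power therefore decreases (0.589 → 0.457).
Appropriate when false negatives are costly — here, discarding a layout that would have improved conversions — lost revenue.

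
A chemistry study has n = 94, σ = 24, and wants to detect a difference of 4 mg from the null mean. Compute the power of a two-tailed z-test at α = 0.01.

SE = σ/√n = 24/√94 = 2.475. Non-centrality λ = d/SE = 4/2.475 = 1.616. Power ≈ Φ(λ - z_{α/2}) = Φ(1.616 - 2.576) = Φ(-0.96) = 0.169.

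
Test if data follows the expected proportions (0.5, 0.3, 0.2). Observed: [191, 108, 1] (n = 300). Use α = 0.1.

Expected: [150.0, 90.0, 60.0]. χ² = 72.823. df = 2, critical = 4.605. Reject H₀.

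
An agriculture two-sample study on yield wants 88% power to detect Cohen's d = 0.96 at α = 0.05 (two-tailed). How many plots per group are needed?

z_{α/2} = 1.96, z_β = Φ⁻¹(0.88) = 1.175. For large effect (d = 0.96): n per group = 2(z_{α/2} + z_β)²/d² = 2(1.96 + 1.175)²/0.96² = 21.3 → 22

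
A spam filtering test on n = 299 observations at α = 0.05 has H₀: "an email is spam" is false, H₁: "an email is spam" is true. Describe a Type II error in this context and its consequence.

Type II error: failing to reject H₀ when it is false — concluding that an email is spam is not supported when in fact it is. Consequence: a spam email lands in the inbox.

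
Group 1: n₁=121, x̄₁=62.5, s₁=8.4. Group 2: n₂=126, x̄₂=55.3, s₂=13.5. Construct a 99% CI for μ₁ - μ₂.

Difference = 7.2. SE = √(8.4²/121 + 13.5²/126) = 1.425. CI = (3.53, 10.87)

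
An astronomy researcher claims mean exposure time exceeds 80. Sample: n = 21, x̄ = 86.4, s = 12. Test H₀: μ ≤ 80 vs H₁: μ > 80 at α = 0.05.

t = (86.4 - 80)/(12/√21) = 2.444, df = 20. Critical t = 1.725. Reject H₀.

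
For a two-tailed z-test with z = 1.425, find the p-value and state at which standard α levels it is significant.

p = 2·P(Z > |1.425|) = 2·(1 - Φ(1.425)) ≈ 0.1542. Not significant at any standard level.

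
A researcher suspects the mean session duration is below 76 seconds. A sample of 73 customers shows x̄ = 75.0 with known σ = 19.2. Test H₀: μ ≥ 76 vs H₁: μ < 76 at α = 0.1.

z = -0.445. Critical value: -1.28. Fail to reject H₀.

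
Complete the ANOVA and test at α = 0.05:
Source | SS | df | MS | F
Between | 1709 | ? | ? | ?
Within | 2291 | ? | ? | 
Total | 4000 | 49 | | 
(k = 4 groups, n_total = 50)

df_between = 3, df_within = 46. MS_between = 569.67, MS_within = 49.8. F = 11.438, F_crit ≈ 2.807. Reject H₀.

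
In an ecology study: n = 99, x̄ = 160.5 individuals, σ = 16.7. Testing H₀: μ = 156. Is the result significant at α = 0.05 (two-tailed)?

z = (160.5 - 156)/(16.7/√99) = 2.681. Since |z| > 1.96, significant at α = 0.05.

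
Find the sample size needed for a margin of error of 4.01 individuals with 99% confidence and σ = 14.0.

n = (z*σ/E)² = (2.576×14.0/4.01)² = 80.9 → n = 81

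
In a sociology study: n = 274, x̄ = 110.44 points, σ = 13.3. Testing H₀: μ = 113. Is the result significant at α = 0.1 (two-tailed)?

z = (110.44 - 113)/(13.3/√274) = -3.186. Since |z| > 1.645, significant at α = 0.1.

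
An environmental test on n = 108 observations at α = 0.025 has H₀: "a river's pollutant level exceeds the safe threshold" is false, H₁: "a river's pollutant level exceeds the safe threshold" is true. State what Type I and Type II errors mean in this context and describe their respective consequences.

Type I (false positive): concluding that a river's pollutant level exceeds the safe threshold when it is not — shutting down a compliant factory unnecessarily. Type II (false negative): failing to conclude that a river's pollutant level exceeds the safe threshold when it is — allowing unsafe pollution to continue. Which is costlier depends on domain priorities and is a judgement call rather than a statistical fact.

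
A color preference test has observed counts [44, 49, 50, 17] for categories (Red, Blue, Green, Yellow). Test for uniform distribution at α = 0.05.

Expected = 40 each. χ² = Σ(O-E)²/E = 18.15. df = 3, critical value = 7.815. Reject H₀.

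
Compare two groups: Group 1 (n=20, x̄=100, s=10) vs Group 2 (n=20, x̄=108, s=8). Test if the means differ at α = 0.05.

Pooled sp = 9.06. t = -2.794, df = 38. Critical t = ±2.024. Reject H₀.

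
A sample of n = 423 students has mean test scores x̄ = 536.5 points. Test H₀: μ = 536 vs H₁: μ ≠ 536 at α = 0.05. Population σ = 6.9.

z = (x̄ - μ₀)/(σ/√n) = (536.5 - 536)/(6.9/√423) = 1.49. Critical value: ±1.96. Since |1.49| ≤ 1.96, Fail to reject H₀.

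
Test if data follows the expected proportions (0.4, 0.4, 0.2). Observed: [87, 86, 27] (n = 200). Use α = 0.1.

Expected: [80.0, 80.0, 40.0]. χ² = 5.287. df = 2, critical = 4.605. Reject H₀.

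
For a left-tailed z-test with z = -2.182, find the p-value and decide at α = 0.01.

p = P(Z < -2.182) = Φ(-2.182) ≈ 0.0146. Since p ≥ 0.01, fail to reject H₀ (not significant) at α = 0.01.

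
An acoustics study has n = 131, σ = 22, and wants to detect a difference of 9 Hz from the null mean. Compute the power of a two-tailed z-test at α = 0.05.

SE = σ/√n = 22/√131 = 1.922. Non-centrality λ = d/SE = 9/1.922 = 4.682. Power ≈ Φ(λ - z_{α/2}) = Φ(4.682 - 1.96) = Φ(2.722) = 0.997.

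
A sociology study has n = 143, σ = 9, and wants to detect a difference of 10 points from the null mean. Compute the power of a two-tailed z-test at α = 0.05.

SE = σ/√n = 9/√143 = 0.753. Non-centrality λ = d/SE = 10/0.753 = 13.287. Power ≈ Φ(λ - z_{α/2}) = Φ(13.287 - 1.96) = Φ(11.327) = 1.0.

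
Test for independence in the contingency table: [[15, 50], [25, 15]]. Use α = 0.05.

χ² = 16.319. df = 1, critical = 3.841. Reject H₀. Variables are dependent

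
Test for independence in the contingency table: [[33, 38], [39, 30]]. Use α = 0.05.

χ² = 1.413. df = 1, critical = 3.841. Fail to reject H₀. No evidence of dependence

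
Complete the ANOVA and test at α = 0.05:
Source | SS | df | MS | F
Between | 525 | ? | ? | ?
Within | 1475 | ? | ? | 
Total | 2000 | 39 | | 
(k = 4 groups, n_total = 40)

df_between = 3, df_within = 36. MS_between = 175.0, MS_within = 40.97. F = 4.271, F_crit ≈ 2.866. Reject H₀.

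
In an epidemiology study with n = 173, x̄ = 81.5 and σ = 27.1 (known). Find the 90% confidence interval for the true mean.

CI = x̄ ± z*(σ/√n) = 81.5 ± 1.645(27.1/√173) = 81.5 ± 3.39 = (78.11, 84.89)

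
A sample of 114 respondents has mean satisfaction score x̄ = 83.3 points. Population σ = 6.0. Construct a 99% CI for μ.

CI = x̄ ± z*(σ/√n) = 83.3 ± 2.576(6.0/√114) = 83.3 ± 1.45 = (81.85, 84.75)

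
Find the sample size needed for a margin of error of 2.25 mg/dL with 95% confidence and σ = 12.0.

n = (z*σ/E)² = (1.96×12.0/2.25)² = 109.3 → n = 110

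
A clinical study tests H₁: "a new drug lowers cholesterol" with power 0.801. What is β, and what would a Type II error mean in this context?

β = 1 - power = 1 - 0.801 = 0.199. A Type II error is failing to reject H₀ when H₀ is false (false negative) — here, failing to conclude that a new drug lowers cholesterol when in fact it is true. Consequence: shelving an effective drug — patients miss out on a treatment that would have helped.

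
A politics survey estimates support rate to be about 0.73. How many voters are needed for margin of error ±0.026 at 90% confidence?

n = z²p(1-p)/E² = 1.645²×0.73×0.27/0.026² = 789.0 → n = 789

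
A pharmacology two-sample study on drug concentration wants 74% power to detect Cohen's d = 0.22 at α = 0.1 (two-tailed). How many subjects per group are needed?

z_{α/2} = 1.645, z_β = Φ⁻¹(0.74) = 0.643. For small effect (d = 0.22): n per group = 2(z_{α/2} + z_β)²/d² = 2(1.645 + 0.643)²/0.22² = 216.3 → 217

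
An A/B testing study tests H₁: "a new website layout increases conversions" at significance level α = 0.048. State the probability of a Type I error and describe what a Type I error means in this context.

P(Type I error) = α = 0.048. A Type I error is rejecting H₀ when H₀ is actually true (false positive) — here, concluding that a new website layout increases conversions when in fact this is not the case. Consequence: rolling out a layout that doesn't actually help — wasted engineering effort.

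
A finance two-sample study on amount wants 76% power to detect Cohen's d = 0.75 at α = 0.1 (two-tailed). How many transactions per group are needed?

z_{α/2} = 1.645, z_β = Φ⁻¹(0.76) = 0.706. For medium effect (d = 0.75): n per group = 2(z_{α/2} + z_β)²/d² = 2(1.645 + 0.706)²/0.75² = 19.7 → 20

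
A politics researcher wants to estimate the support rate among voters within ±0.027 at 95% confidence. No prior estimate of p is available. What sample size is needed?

Conservative approach: use p = 0.5 (maximizes p(1-p) = 0.25). n = z²(0.25)/E² = 1.96²×0.25/0.027² = 1317.4 → n = 1318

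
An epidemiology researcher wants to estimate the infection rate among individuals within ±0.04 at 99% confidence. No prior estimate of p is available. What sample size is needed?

Conservative approach: use p = 0.5 (maximizes p(1-p) = 0.25). n = z²(0.25)/E² = 2.576²×0.25/0.04² = 1036.8 → n = 1037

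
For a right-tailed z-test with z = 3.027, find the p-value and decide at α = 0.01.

p = P(Z > 3.027) = 1 - Φ(3.027) ≈ 0.0012. Since p < 0.01, reject H₀ (significant) at α = 0.01.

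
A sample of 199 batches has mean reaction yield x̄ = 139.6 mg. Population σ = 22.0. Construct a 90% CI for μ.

CI = x̄ ± z*(σ/√n) = 139.6 ± 1.645(22.0/√199) = 139.6 ± 2.57 = (137.03, 142.17)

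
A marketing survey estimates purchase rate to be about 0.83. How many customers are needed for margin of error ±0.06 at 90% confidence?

n = z²p(1-p)/E² = 1.645²×0.83×0.17/0.06² = 106.1 → n = 107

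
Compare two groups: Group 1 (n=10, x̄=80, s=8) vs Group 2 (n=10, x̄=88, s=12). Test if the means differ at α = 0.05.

Pooled sp = 10.2. t = -1.754, df = 18. Critical t = ±2.101. Fail to reject H₀.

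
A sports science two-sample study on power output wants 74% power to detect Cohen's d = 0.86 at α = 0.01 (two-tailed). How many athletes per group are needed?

z_{α/2} = 2.576, z_β = Φ⁻¹(0.74) = 0.643. For large effect (d = 0.86): n per group = 2(z_{α/2} + z_β)²/d² = 2(2.576 + 0.643)²/0.86² = 28.02 → 29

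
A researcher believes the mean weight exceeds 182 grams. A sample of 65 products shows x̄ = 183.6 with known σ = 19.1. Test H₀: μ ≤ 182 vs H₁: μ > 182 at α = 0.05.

z = 0.675. Critical value: 1.645. Fail to reject H₀.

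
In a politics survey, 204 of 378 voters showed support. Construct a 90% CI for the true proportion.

p̂ = 0.54. CI = p̂ ± z*√(p̂(1-p̂)/n) = (0.498, 0.582)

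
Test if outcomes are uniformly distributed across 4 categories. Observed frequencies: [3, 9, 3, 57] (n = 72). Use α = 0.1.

Expected = 18 each. χ² = Σ(O-E)²/E = 114.0. df = 3, critical value = 6.251. Reject H₀.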